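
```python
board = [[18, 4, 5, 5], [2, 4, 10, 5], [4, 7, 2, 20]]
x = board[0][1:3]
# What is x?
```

board[0] = [18, 4, 5, 5]. board[0] has length 4. The slice board[0][1:3] selects indices [1, 2] (1->4, 2->5), giving [4, 5].

[4, 5]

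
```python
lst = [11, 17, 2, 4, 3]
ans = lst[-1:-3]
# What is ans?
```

lst has length 5. The slice lst[-1:-3] resolves to an empty index range, so the result is [].

[]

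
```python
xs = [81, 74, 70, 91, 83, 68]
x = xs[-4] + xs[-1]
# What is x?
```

xs has length 6. Negative index -4 maps to positive index 6 + (-4) = 2. xs[2] = 70.
xs has length 6. Negative index -1 maps to positive index 6 + (-1) = 5. xs[5] = 68.
Sum: 70 + 68 = 138.

138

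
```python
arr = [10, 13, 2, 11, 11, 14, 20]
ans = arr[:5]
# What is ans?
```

arr has length 7. The slice arr[:5] selects indices [0, 1, 2, 3, 4] (0->10, 1->13, 2->2, 3->11, 4->11), giving [10, 13, 2, 11, 11].

[10, 13, 2, 11, 11]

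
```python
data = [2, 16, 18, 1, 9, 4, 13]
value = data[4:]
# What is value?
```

data has length 7. The slice data[4:] selects indices [4, 5, 6] (4->9, 5->4, 6->13), giving [9, 4, 13].

[9, 4, 13]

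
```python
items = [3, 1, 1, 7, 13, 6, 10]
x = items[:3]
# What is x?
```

items has length 7. The slice items[:3] selects indices [0, 1, 2] (0->3, 1->1, 2->1), giving [3, 1, 1].

[3, 1, 1]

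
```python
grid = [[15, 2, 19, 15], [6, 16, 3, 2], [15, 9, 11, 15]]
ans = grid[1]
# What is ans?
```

grid has 3 rows. Row 1 is [6, 16, 3, 2].

[6, 16, 3, 2]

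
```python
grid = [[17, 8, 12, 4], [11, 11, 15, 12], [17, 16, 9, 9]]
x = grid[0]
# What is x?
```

grid has 3 rows. Row 0 is [17, 8, 12, 4].

[17, 8, 12, 4]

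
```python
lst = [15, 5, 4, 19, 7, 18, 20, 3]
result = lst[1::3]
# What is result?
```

lst has length 8. The slice lst[1::3] selects indices [1, 4, 7] (1->5, 4->7, 7->3), giving [5, 7, 3].

[5, 7, 3]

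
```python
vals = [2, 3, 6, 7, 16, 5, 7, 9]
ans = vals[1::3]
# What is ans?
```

vals has length 8. The slice vals[1::3] selects indices [1, 4, 7] (1->3, 4->16, 7->9), giving [3, 16, 9].

[3, 16, 9]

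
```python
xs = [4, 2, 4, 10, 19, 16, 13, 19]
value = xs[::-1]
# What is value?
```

xs has length 8. The slice xs[::-1] selects indices [7, 6, 5, 4, 3, 2, 1, 0] (7->19, 6->13, 5->16, 4->19, 3->10, 2->4, 1->2, 0->4), giving [19, 13, 16, 19, 10, 4, 2, 4].

[19, 13, 16, 19, 10, 4, 2, 4]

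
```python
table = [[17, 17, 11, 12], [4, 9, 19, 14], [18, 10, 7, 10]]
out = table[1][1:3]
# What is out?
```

table[1] = [4, 9, 19, 14]. table[1] has length 4. The slice table[1][1:3] selects indices [1, 2] (1->9, 2->19), giving [9, 19].

[9, 19]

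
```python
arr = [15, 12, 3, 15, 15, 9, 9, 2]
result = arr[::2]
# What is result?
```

arr has length 8. The slice arr[::2] selects indices [0, 2, 4, 6] (0->15, 2->3, 4->15, 6->9), giving [15, 3, 15, 9].

[15, 3, 15, 9]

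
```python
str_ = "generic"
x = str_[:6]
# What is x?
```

str_ has length 7. The slice str_[:6] selects indices [0, 1, 2, 3, 4, 5] (0->'g', 1->'e', 2->'n', 3->'e', 4->'r', 5->'i'), giving 'generi'.

'generi'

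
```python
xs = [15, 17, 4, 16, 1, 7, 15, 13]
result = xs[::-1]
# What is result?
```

xs has length 8. The slice xs[::-1] selects indices [7, 6, 5, 4, 3, 2, 1, 0] (7->13, 6->15, 5->7, 4->1, 3->16, 2->4, 1->17, 0->15), giving [13, 15, 7, 1, 16, 4, 17, 15].

[13, 15, 7, 1, 16, 4, 17, 15]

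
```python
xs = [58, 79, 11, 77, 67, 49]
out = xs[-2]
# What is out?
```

xs has length 6. Negative index -2 maps to positive index 6 + (-2) = 4. xs[4] = 67.

67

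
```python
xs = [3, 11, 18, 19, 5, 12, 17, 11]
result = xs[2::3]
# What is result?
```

xs has length 8. The slice xs[2::3] selects indices [2, 5] (2->18, 5->12), giving [18, 12].

[18, 12]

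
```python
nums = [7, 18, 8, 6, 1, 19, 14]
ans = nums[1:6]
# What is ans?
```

nums has length 7. The slice nums[1:6] selects indices [1, 2, 3, 4, 5] (1->18, 2->8, 3->6, 4->1, 5->19), giving [18, 8, 6, 1, 19].

[18, 8, 6, 1, 19]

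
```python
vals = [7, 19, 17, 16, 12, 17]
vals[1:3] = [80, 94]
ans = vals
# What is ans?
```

vals starts as [7, 19, 17, 16, 12, 17] (length 6). The slice vals[1:3] covers indices [1, 2] with values [19, 17]. Replacing that slice with [80, 94] (same length) produces [7, 80, 94, 16, 12, 17].

[7, 80, 94, 16, 12, 17]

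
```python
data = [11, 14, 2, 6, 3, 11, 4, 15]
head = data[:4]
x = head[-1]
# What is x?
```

data has length 8. The slice data[:4] selects indices [0, 1, 2, 3] (0->11, 1->14, 2->2, 3->6), giving [11, 14, 2, 6]. So head = [11, 14, 2, 6]. Then head[-1] = 6.

6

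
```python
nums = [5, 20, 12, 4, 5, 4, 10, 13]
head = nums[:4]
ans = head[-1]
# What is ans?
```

nums has length 8. The slice nums[:4] selects indices [0, 1, 2, 3] (0->5, 1->20, 2->12, 3->4), giving [5, 20, 12, 4]. So head = [5, 20, 12, 4]. Then head[-1] = 4.

4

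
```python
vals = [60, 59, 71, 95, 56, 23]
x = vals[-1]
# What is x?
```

vals has length 6. Negative index -1 maps to positive index 6 + (-1) = 5. vals[5] = 23.

23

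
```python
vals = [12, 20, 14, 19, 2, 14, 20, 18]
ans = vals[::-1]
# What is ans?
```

vals has length 8. The slice vals[::-1] selects indices [7, 6, 5, 4, 3, 2, 1, 0] (7->18, 6->20, 5->14, 4->2, 3->19, 2->14, 1->20, 0->12), giving [18, 20, 14, 2, 19, 14, 20, 12].

[18, 20, 14, 2, 19, 14, 20, 12]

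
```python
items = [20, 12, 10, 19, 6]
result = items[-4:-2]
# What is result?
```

items has length 5. The slice items[-4:-2] selects indices [1, 2] (1->12, 2->10), giving [12, 10].

[12, 10]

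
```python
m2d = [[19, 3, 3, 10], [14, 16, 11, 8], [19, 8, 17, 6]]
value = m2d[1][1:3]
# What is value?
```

m2d[1] = [14, 16, 11, 8]. m2d[1] has length 4. The slice m2d[1][1:3] selects indices [1, 2] (1->16, 2->11), giving [16, 11].

[16, 11]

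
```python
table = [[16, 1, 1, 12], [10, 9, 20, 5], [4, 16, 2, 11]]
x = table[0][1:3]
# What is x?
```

table[0] = [16, 1, 1, 12]. table[0] has length 4. The slice table[0][1:3] selects indices [1, 2] (1->1, 2->1), giving [1, 1].

[1, 1]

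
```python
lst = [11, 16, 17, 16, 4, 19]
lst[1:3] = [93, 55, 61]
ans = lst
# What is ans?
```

lst starts as [11, 16, 17, 16, 4, 19] (length 6). The slice lst[1:3] covers indices [1, 2] with values [16, 17]. Replacing that slice with [93, 55, 61] (different length) produces [11, 93, 55, 61, 16, 4, 19].

[11, 93, 55, 61, 16, 4, 19]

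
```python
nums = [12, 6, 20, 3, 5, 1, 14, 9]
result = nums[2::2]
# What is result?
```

nums has length 8. The slice nums[2::2] selects indices [2, 4, 6] (2->20, 4->5, 6->14), giving [20, 5, 14].

[20, 5, 14]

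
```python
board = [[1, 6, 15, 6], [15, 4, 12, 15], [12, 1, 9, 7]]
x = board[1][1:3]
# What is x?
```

board[1] = [15, 4, 12, 15]. board[1] has length 4. The slice board[1][1:3] selects indices [1, 2] (1->4, 2->12), giving [4, 12].

[4, 12]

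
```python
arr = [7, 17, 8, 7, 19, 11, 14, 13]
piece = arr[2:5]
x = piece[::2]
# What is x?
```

arr has length 8. The slice arr[2:5] selects indices [2, 3, 4] (2->8, 3->7, 4->19), giving [8, 7, 19]. So piece = [8, 7, 19]. piece has length 3. The slice piece[::2] selects indices [0, 2] (0->8, 2->19), giving [8, 19].

[8, 19]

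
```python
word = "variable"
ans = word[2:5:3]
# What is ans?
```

word has length 8. The slice word[2:5:3] selects indices [2] (2->'r'), giving 'r'.

'r'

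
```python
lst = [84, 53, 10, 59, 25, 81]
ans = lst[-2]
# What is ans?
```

lst has length 6. Negative index -2 maps to positive index 6 + (-2) = 4. lst[4] = 25.

25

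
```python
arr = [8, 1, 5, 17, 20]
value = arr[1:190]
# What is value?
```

arr has length 5. The slice arr[1:190] selects indices [1, 2, 3, 4] (1->1, 2->5, 3->17, 4->20), giving [1, 5, 17, 20].

[1, 5, 17, 20]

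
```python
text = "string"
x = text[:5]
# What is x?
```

text has length 6. The slice text[:5] selects indices [0, 1, 2, 3, 4] (0->'s', 1->'t', 2->'r', 3->'i', 4->'n'), giving 'strin'.

'strin'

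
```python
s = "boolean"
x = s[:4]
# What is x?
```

s has length 7. The slice s[:4] selects indices [0, 1, 2, 3] (0->'b', 1->'o', 2->'o', 3->'l'), giving 'bool'.

'bool'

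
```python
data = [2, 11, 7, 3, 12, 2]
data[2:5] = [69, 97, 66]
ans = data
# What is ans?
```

data starts as [2, 11, 7, 3, 12, 2] (length 6). The slice data[2:5] covers indices [2, 3, 4] with values [7, 3, 12]. Replacing that slice with [69, 97, 66] (same length) produces [2, 11, 69, 97, 66, 2].

[2, 11, 69, 97, 66, 2]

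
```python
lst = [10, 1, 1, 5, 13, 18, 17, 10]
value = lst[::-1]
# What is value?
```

lst has length 8. The slice lst[::-1] selects indices [7, 6, 5, 4, 3, 2, 1, 0] (7->10, 6->17, 5->18, 4->13, 3->5, 2->1, 1->1, 0->10), giving [10, 17, 18, 13, 5, 1, 1, 10].

[10, 17, 18, 13, 5, 1, 1, 10]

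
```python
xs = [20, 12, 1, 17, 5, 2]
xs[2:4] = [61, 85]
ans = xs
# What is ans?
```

xs starts as [20, 12, 1, 17, 5, 2] (length 6). The slice xs[2:4] covers indices [2, 3] with values [1, 17]. Replacing that slice with [61, 85] (same length) produces [20, 12, 61, 85, 5, 2].

[20, 12, 61, 85, 5, 2]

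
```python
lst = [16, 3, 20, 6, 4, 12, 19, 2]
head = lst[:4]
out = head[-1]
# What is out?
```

lst has length 8. The slice lst[:4] selects indices [0, 1, 2, 3] (0->16, 1->3, 2->20, 3->6), giving [16, 3, 20, 6]. So head = [16, 3, 20, 6]. Then head[-1] = 6.

6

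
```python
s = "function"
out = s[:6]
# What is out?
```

s has length 8. The slice s[:6] selects indices [0, 1, 2, 3, 4, 5] (0->'f', 1->'u', 2->'n', 3->'c', 4->'t', 5->'i'), giving 'functi'.

'functi'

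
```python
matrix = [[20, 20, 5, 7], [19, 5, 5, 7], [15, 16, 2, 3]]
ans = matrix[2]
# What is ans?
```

matrix has 3 rows. Row 2 is [15, 16, 2, 3].

[15, 16, 2, 3]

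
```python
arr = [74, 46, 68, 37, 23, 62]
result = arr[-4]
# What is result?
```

arr has length 6. Negative index -4 maps to positive index 6 + (-4) = 2. arr[2] = 68.

68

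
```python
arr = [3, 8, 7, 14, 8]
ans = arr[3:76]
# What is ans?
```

arr has length 5. The slice arr[3:76] selects indices [3, 4] (3->14, 4->8), giving [14, 8].

[14, 8]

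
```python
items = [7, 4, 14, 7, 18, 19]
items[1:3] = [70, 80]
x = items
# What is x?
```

items starts as [7, 4, 14, 7, 18, 19] (length 6). The slice items[1:3] covers indices [1, 2] with values [4, 14]. Replacing that slice with [70, 80] (same length) produces [7, 70, 80, 7, 18, 19].

[7, 70, 80, 7, 18, 19]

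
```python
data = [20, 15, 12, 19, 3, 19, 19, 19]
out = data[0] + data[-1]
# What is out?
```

data has length 8. data[0] = 20.
data has length 8. Negative index -1 maps to positive index 8 + (-1) = 7. data[7] = 19.
Sum: 20 + 19 = 39.

39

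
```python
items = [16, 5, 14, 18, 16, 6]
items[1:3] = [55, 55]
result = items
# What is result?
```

items starts as [16, 5, 14, 18, 16, 6] (length 6). The slice items[1:3] covers indices [1, 2] with values [5, 14]. Replacing that slice with [55, 55] (same length) produces [16, 55, 55, 18, 16, 6].

[16, 55, 55, 18, 16, 6]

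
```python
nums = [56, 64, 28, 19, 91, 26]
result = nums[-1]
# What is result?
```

nums has length 6. Negative index -1 maps to positive index 6 + (-1) = 5. nums[5] = 26.

26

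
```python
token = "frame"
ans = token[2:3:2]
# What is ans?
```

token has length 5. The slice token[2:3:2] selects indices [2] (2->'a'), giving 'a'.

'a'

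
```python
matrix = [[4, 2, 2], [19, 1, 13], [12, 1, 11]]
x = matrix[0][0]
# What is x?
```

matrix[0] = [4, 2, 2]. Taking column 0 of that row yields 4.

4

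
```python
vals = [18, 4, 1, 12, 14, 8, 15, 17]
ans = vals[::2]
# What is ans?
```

vals has length 8. The slice vals[::2] selects indices [0, 2, 4, 6] (0->18, 2->1, 4->14, 6->15), giving [18, 1, 14, 15].

[18, 1, 14, 15]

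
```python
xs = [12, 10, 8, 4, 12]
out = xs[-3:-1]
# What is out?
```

xs has length 5. The slice xs[-3:-1] selects indices [2, 3] (2->8, 3->4), giving [8, 4].

[8, 4]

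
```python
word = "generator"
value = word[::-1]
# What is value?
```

word has length 9. The slice word[::-1] selects indices [8, 7, 6, 5, 4, 3, 2, 1, 0] (8->'r', 7->'o', 6->'t', 5->'a', 4->'r', 3->'e', 2->'n', 1->'e', 0->'g'), giving 'rotareneg'.

'rotareneg'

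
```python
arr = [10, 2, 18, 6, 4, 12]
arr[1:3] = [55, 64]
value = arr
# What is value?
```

arr starts as [10, 2, 18, 6, 4, 12] (length 6). The slice arr[1:3] covers indices [1, 2] with values [2, 18]. Replacing that slice with [55, 64] (same length) produces [10, 55, 64, 6, 4, 12].

[10, 55, 64, 6, 4, 12]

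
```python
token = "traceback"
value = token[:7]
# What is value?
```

token has length 9. The slice token[:7] selects indices [0, 1, 2, 3, 4, 5, 6] (0->'t', 1->'r', 2->'a', 3->'c', 4->'e', 5->'b', 6->'a'), giving 'traceba'.

'traceba'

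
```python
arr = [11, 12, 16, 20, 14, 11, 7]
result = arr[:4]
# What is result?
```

arr has length 7. The slice arr[:4] selects indices [0, 1, 2, 3] (0->11, 1->12, 2->16, 3->20), giving [11, 12, 16, 20].

[11, 12, 16, 20]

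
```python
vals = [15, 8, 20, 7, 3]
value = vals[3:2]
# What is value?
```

vals has length 5. The slice vals[3:2] resolves to an empty index range, so the result is [].

[]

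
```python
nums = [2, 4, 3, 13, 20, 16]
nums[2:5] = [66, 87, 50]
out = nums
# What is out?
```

nums starts as [2, 4, 3, 13, 20, 16] (length 6). The slice nums[2:5] covers indices [2, 3, 4] with values [3, 13, 20]. Replacing that slice with [66, 87, 50] (same length) produces [2, 4, 66, 87, 50, 16].

[2, 4, 66, 87, 50, 16]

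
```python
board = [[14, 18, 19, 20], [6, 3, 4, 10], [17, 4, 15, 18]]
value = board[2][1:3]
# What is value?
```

board[2] = [17, 4, 15, 18]. board[2] has length 4. The slice board[2][1:3] selects indices [1, 2] (1->4, 2->15), giving [4, 15].

[4, 15]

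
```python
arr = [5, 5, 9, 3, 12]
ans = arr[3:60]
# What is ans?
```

arr has length 5. The slice arr[3:60] selects indices [3, 4] (3->3, 4->12), giving [3, 12].

[3, 12]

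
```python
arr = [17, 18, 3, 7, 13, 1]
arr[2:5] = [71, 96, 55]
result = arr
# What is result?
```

arr starts as [17, 18, 3, 7, 13, 1] (length 6). The slice arr[2:5] covers indices [2, 3, 4] with values [3, 7, 13]. Replacing that slice with [71, 96, 55] (same length) produces [17, 18, 71, 96, 55, 1].

[17, 18, 71, 96, 55, 1]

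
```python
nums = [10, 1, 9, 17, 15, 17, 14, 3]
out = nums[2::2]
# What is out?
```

nums has length 8. The slice nums[2::2] selects indices [2, 4, 6] (2->9, 4->15, 6->14), giving [9, 15, 14].

[9, 15, 14]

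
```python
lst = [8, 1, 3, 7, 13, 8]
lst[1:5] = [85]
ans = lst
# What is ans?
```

lst starts as [8, 1, 3, 7, 13, 8] (length 6). The slice lst[1:5] covers indices [1, 2, 3, 4] with values [1, 3, 7, 13]. Replacing that slice with [85] (different length) produces [8, 85, 8].

[8, 85, 8]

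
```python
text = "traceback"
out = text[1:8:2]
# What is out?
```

text has length 9. The slice text[1:8:2] selects indices [1, 3, 5, 7] (1->'r', 3->'c', 5->'b', 7->'c'), giving 'rcbc'.

'rcbc'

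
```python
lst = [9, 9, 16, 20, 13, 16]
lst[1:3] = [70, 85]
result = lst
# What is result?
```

lst starts as [9, 9, 16, 20, 13, 16] (length 6). The slice lst[1:3] covers indices [1, 2] with values [9, 16]. Replacing that slice with [70, 85] (same length) produces [9, 70, 85, 20, 13, 16].

[9, 70, 85, 20, 13, 16]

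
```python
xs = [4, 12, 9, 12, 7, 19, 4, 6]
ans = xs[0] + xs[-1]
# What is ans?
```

xs has length 8. xs[0] = 4.
xs has length 8. Negative index -1 maps to positive index 8 + (-1) = 7. xs[7] = 6.
Sum: 4 + 6 = 10.

10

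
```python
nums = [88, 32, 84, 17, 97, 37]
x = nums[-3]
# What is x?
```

nums has length 6. Negative index -3 maps to positive index 6 + (-3) = 3. nums[3] = 17.

17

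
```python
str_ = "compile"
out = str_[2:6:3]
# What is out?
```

str_ has length 7. The slice str_[2:6:3] selects indices [2, 5] (2->'m', 5->'l'), giving 'ml'.

'ml'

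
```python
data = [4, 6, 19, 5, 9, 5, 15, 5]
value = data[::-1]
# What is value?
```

data has length 8. The slice data[::-1] selects indices [7, 6, 5, 4, 3, 2, 1, 0] (7->5, 6->15, 5->5, 4->9, 3->5, 2->19, 1->6, 0->4), giving [5, 15, 5, 9, 5, 19, 6, 4].

[5, 15, 5, 9, 5, 19, 6, 4]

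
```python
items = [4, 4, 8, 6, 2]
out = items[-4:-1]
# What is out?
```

items has length 5. The slice items[-4:-1] selects indices [1, 2, 3] (1->4, 2->8, 3->6), giving [4, 8, 6].

[4, 8, 6]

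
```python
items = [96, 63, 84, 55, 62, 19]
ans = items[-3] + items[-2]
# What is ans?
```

items has length 6. Negative index -3 maps to positive index 6 + (-3) = 3. items[3] = 55.
items has length 6. Negative index -2 maps to positive index 6 + (-2) = 4. items[4] = 62.
Sum: 55 + 62 = 117.

117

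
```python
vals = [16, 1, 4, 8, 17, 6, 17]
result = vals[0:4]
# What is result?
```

vals has length 7. The slice vals[0:4] selects indices [0, 1, 2, 3] (0->16, 1->1, 2->4, 3->8), giving [16, 1, 4, 8].

[16, 1, 4, 8]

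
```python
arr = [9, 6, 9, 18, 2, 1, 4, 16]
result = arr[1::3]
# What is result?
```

arr has length 8. The slice arr[1::3] selects indices [1, 4, 7] (1->6, 4->2, 7->16), giving [6, 2, 16].

[6, 2, 16]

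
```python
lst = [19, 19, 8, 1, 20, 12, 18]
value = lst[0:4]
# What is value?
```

lst has length 7. The slice lst[0:4] selects indices [0, 1, 2, 3] (0->19, 1->19, 2->8, 3->1), giving [19, 19, 8, 1].

[19, 19, 8, 1]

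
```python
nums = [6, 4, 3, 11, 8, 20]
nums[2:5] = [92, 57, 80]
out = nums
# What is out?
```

nums starts as [6, 4, 3, 11, 8, 20] (length 6). The slice nums[2:5] covers indices [2, 3, 4] with values [3, 11, 8]. Replacing that slice with [92, 57, 80] (same length) produces [6, 4, 92, 57, 80, 20].

[6, 4, 92, 57, 80, 20]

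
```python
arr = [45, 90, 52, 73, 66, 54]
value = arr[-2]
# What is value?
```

arr has length 6. Negative index -2 maps to positive index 6 + (-2) = 4. arr[4] = 66.

66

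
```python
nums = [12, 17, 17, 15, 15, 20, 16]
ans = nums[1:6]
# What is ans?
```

nums has length 7. The slice nums[1:6] selects indices [1, 2, 3, 4, 5] (1->17, 2->17, 3->15, 4->15, 5->20), giving [17, 17, 15, 15, 20].

[17, 17, 15, 15, 20]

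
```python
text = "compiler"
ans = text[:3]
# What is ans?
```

text has length 8. The slice text[:3] selects indices [0, 1, 2] (0->'c', 1->'o', 2->'m'), giving 'com'.

'com'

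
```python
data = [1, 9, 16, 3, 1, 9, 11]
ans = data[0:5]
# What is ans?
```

data has length 7. The slice data[0:5] selects indices [0, 1, 2, 3, 4] (0->1, 1->9, 2->16, 3->3, 4->1), giving [1, 9, 16, 3, 1].

[1, 9, 16, 3, 1]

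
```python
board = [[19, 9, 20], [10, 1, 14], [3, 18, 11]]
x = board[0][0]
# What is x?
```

board[0] = [19, 9, 20]. Taking column 0 of that row yields 19.

19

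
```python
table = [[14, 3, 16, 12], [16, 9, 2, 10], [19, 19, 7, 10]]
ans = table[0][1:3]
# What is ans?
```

table[0] = [14, 3, 16, 12]. table[0] has length 4. The slice table[0][1:3] selects indices [1, 2] (1->3, 2->16), giving [3, 16].

[3, 16]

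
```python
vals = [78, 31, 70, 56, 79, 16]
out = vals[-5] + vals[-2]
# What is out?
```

vals has length 6. Negative index -5 maps to positive index 6 + (-5) = 1. vals[1] = 31.
vals has length 6. Negative index -2 maps to positive index 6 + (-2) = 4. vals[4] = 79.
Sum: 31 + 79 = 110.

110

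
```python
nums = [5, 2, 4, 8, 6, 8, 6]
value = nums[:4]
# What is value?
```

nums has length 7. The slice nums[:4] selects indices [0, 1, 2, 3] (0->5, 1->2, 2->4, 3->8), giving [5, 2, 4, 8].

[5, 2, 4, 8]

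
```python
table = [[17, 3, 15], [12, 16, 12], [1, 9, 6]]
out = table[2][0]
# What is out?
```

table[2] = [1, 9, 6]. Taking column 0 of that row yields 1.

1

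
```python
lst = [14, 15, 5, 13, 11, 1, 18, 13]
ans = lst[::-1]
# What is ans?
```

lst has length 8. The slice lst[::-1] selects indices [7, 6, 5, 4, 3, 2, 1, 0] (7->13, 6->18, 5->1, 4->11, 3->13, 2->5, 1->15, 0->14), giving [13, 18, 1, 11, 13, 5, 15, 14].

[13, 18, 1, 11, 13, 5, 15, 14]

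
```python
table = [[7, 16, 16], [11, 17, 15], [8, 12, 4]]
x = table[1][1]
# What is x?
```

table[1] = [11, 17, 15]. Taking column 1 of that row yields 17.

17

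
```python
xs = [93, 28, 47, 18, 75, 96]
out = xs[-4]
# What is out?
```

xs has length 6. Negative index -4 maps to positive index 6 + (-4) = 2. xs[2] = 47.

47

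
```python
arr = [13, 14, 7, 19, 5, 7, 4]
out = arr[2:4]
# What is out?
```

arr has length 7. The slice arr[2:4] selects indices [2, 3] (2->7, 3->19), giving [7, 19].

[7, 19]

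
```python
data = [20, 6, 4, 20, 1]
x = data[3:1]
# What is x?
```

data has length 5. The slice data[3:1] resolves to an empty index range, so the result is [].

[]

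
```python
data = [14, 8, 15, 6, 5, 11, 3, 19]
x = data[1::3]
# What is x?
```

data has length 8. The slice data[1::3] selects indices [1, 4, 7] (1->8, 4->5, 7->19), giving [8, 5, 19].

[8, 5, 19]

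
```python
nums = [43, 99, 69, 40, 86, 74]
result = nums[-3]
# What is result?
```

nums has length 6. Negative index -3 maps to positive index 6 + (-3) = 3. nums[3] = 40.

40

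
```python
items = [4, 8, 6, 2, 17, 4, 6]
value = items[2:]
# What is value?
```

items has length 7. The slice items[2:] selects indices [2, 3, 4, 5, 6] (2->6, 3->2, 4->17, 5->4, 6->6), giving [6, 2, 17, 4, 6].

[6, 2, 17, 4, 6]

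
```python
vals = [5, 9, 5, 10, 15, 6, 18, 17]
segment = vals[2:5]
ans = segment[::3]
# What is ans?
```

vals has length 8. The slice vals[2:5] selects indices [2, 3, 4] (2->5, 3->10, 4->15), giving [5, 10, 15]. So segment = [5, 10, 15]. segment has length 3. The slice segment[::3] selects indices [0] (0->5), giving [5].

[5]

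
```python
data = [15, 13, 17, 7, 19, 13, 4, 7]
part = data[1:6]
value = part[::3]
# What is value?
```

data has length 8. The slice data[1:6] selects indices [1, 2, 3, 4, 5] (1->13, 2->17, 3->7, 4->19, 5->13), giving [13, 17, 7, 19, 13]. So part = [13, 17, 7, 19, 13]. part has length 5. The slice part[::3] selects indices [0, 3] (0->13, 3->19), giving [13, 19].

[13, 19]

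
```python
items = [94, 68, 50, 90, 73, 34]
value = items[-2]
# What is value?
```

items has length 6. Negative index -2 maps to positive index 6 + (-2) = 4. items[4] = 73.

73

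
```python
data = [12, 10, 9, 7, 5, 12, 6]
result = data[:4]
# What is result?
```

data has length 7. The slice data[:4] selects indices [0, 1, 2, 3] (0->12, 1->10, 2->9, 3->7), giving [12, 10, 9, 7].

[12, 10, 9, 7]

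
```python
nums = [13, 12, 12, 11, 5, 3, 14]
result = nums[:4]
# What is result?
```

nums has length 7. The slice nums[:4] selects indices [0, 1, 2, 3] (0->13, 1->12, 2->12, 3->11), giving [13, 12, 12, 11].

[13, 12, 12, 11]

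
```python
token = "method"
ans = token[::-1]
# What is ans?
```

token has length 6. The slice token[::-1] selects indices [5, 4, 3, 2, 1, 0] (5->'d', 4->'o', 3->'h', 2->'t', 1->'e', 0->'m'), giving 'dohtem'.

'dohtem'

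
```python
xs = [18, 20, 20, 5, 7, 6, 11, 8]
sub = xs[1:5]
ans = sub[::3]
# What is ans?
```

xs has length 8. The slice xs[1:5] selects indices [1, 2, 3, 4] (1->20, 2->20, 3->5, 4->7), giving [20, 20, 5, 7]. So sub = [20, 20, 5, 7]. sub has length 4. The slice sub[::3] selects indices [0, 3] (0->20, 3->7), giving [20, 7].

[20, 7]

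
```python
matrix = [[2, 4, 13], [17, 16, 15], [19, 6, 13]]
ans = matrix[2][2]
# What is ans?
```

matrix[2] = [19, 6, 13]. Taking column 2 of that row yields 13.

13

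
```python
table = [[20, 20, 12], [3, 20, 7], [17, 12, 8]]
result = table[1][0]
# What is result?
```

table[1] = [3, 20, 7]. Taking column 0 of that row yields 3.

3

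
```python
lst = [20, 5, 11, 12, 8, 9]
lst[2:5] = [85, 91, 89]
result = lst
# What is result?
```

lst starts as [20, 5, 11, 12, 8, 9] (length 6). The slice lst[2:5] covers indices [2, 3, 4] with values [11, 12, 8]. Replacing that slice with [85, 91, 89] (same length) produces [20, 5, 85, 91, 89, 9].

[20, 5, 85, 91, 89, 9]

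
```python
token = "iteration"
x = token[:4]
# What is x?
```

token has length 9. The slice token[:4] selects indices [0, 1, 2, 3] (0->'i', 1->'t', 2->'e', 3->'r'), giving 'iter'.

'iter'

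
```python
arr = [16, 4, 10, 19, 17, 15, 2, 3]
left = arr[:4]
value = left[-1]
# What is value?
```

arr has length 8. The slice arr[:4] selects indices [0, 1, 2, 3] (0->16, 1->4, 2->10, 3->19), giving [16, 4, 10, 19]. So left = [16, 4, 10, 19]. Then left[-1] = 19.

19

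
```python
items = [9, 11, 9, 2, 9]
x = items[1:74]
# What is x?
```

items has length 5. The slice items[1:74] selects indices [1, 2, 3, 4] (1->11, 2->9, 3->2, 4->9), giving [11, 9, 2, 9].

[11, 9, 2, 9]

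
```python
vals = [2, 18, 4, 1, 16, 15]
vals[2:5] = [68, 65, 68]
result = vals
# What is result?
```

vals starts as [2, 18, 4, 1, 16, 15] (length 6). The slice vals[2:5] covers indices [2, 3, 4] with values [4, 1, 16]. Replacing that slice with [68, 65, 68] (same length) produces [2, 18, 68, 65, 68, 15].

[2, 18, 68, 65, 68, 15]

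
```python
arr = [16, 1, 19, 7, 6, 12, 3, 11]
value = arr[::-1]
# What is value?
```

arr has length 8. The slice arr[::-1] selects indices [7, 6, 5, 4, 3, 2, 1, 0] (7->11, 6->3, 5->12, 4->6, 3->7, 2->19, 1->1, 0->16), giving [11, 3, 12, 6, 7, 19, 1, 16].

[11, 3, 12, 6, 7, 19, 1, 16]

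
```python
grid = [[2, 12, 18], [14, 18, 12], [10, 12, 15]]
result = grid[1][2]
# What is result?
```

grid[1] = [14, 18, 12]. Taking column 2 of that row yields 12.

12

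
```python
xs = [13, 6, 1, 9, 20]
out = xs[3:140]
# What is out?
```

xs has length 5. The slice xs[3:140] selects indices [3, 4] (3->9, 4->20), giving [9, 20].

[9, 20]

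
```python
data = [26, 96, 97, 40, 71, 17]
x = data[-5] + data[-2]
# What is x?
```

data has length 6. Negative index -5 maps to positive index 6 + (-5) = 1. data[1] = 96.
data has length 6. Negative index -2 maps to positive index 6 + (-2) = 4. data[4] = 71.
Sum: 96 + 71 = 167.

167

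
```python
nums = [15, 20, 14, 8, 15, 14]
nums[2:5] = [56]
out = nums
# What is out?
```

nums starts as [15, 20, 14, 8, 15, 14] (length 6). The slice nums[2:5] covers indices [2, 3, 4] with values [14, 8, 15]. Replacing that slice with [56] (different length) produces [15, 20, 56, 14].

[15, 20, 56, 14]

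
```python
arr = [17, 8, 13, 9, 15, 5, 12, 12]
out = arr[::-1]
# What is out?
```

arr has length 8. The slice arr[::-1] selects indices [7, 6, 5, 4, 3, 2, 1, 0] (7->12, 6->12, 5->5, 4->15, 3->9, 2->13, 1->8, 0->17), giving [12, 12, 5, 15, 9, 13, 8, 17].

[12, 12, 5, 15, 9, 13, 8, 17]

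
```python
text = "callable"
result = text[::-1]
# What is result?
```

text has length 8. The slice text[::-1] selects indices [7, 6, 5, 4, 3, 2, 1, 0] (7->'e', 6->'l', 5->'b', 4->'a', 3->'l', 2->'l', 1->'a', 0->'c'), giving 'elballac'.

'elballac'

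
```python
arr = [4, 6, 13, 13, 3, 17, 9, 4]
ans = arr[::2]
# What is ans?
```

arr has length 8. The slice arr[::2] selects indices [0, 2, 4, 6] (0->4, 2->13, 4->3, 6->9), giving [4, 13, 3, 9].

[4, 13, 3, 9]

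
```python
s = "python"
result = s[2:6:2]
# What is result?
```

s has length 6. The slice s[2:6:2] selects indices [2, 4] (2->'t', 4->'o'), giving 'to'.

'to'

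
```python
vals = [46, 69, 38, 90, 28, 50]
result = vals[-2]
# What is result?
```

vals has length 6. Negative index -2 maps to positive index 6 + (-2) = 4. vals[4] = 28.

28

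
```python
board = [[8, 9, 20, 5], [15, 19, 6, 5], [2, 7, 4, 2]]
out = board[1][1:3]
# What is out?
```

board[1] = [15, 19, 6, 5]. board[1] has length 4. The slice board[1][1:3] selects indices [1, 2] (1->19, 2->6), giving [19, 6].

[19, 6]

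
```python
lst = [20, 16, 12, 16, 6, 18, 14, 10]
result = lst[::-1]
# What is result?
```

lst has length 8. The slice lst[::-1] selects indices [7, 6, 5, 4, 3, 2, 1, 0] (7->10, 6->14, 5->18, 4->6, 3->16, 2->12, 1->16, 0->20), giving [10, 14, 18, 6, 16, 12, 16, 20].

[10, 14, 18, 6, 16, 12, 16, 20]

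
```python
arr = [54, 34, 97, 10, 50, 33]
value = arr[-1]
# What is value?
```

arr has length 6. Negative index -1 maps to positive index 6 + (-1) = 5. arr[5] = 33.

33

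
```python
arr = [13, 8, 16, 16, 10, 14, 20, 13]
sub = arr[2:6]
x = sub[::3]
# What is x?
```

arr has length 8. The slice arr[2:6] selects indices [2, 3, 4, 5] (2->16, 3->16, 4->10, 5->14), giving [16, 16, 10, 14]. So sub = [16, 16, 10, 14]. sub has length 4. The slice sub[::3] selects indices [0, 3] (0->16, 3->14), giving [16, 14].

[16, 14]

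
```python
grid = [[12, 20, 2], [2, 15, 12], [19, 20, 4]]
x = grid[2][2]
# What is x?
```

grid[2] = [19, 20, 4]. Taking column 2 of that row yields 4.

4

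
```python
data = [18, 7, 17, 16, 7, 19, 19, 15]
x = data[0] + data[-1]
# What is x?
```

data has length 8. data[0] = 18.
data has length 8. Negative index -1 maps to positive index 8 + (-1) = 7. data[7] = 15.
Sum: 18 + 15 = 33.

33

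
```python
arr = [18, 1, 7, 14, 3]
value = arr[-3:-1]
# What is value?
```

arr has length 5. The slice arr[-3:-1] selects indices [2, 3] (2->7, 3->14), giving [7, 14].

[7, 14]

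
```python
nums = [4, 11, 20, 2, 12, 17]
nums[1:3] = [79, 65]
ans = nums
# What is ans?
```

nums starts as [4, 11, 20, 2, 12, 17] (length 6). The slice nums[1:3] covers indices [1, 2] with values [11, 20]. Replacing that slice with [79, 65] (same length) produces [4, 79, 65, 2, 12, 17].

[4, 79, 65, 2, 12, 17]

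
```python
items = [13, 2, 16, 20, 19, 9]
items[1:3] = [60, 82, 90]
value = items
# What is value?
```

items starts as [13, 2, 16, 20, 19, 9] (length 6). The slice items[1:3] covers indices [1, 2] with values [2, 16]. Replacing that slice with [60, 82, 90] (different length) produces [13, 60, 82, 90, 20, 19, 9].

[13, 60, 82, 90, 20, 19, 9]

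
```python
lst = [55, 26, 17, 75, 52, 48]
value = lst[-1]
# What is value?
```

lst has length 6. Negative index -1 maps to positive index 6 + (-1) = 5. lst[5] = 48.

48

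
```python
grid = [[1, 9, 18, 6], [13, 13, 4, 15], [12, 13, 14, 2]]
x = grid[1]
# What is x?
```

grid has 3 rows. Row 1 is [13, 13, 4, 15].

[13, 13, 4, 15]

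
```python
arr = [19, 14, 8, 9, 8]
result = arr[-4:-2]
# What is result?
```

arr has length 5. The slice arr[-4:-2] selects indices [1, 2] (1->14, 2->8), giving [14, 8].

[14, 8]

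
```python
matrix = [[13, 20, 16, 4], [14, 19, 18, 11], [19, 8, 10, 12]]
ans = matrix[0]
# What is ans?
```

matrix has 3 rows. Row 0 is [13, 20, 16, 4].

[13, 20, 16, 4]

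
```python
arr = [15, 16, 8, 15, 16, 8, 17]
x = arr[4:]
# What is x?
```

arr has length 7. The slice arr[4:] selects indices [4, 5, 6] (4->16, 5->8, 6->17), giving [16, 8, 17].

[16, 8, 17]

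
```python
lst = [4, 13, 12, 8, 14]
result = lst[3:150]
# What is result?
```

lst has length 5. The slice lst[3:150] selects indices [3, 4] (3->8, 4->14), giving [8, 14].

[8, 14]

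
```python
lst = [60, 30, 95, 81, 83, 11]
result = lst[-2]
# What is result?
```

lst has length 6. Negative index -2 maps to positive index 6 + (-2) = 4. lst[4] = 83.

83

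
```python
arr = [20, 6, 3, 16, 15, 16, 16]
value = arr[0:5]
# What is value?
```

arr has length 7. The slice arr[0:5] selects indices [0, 1, 2, 3, 4] (0->20, 1->6, 2->3, 3->16, 4->15), giving [20, 6, 3, 16, 15].

[20, 6, 3, 16, 15]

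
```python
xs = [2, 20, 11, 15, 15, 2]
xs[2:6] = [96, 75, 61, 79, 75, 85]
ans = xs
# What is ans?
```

xs starts as [2, 20, 11, 15, 15, 2] (length 6). The slice xs[2:6] covers indices [2, 3, 4, 5] with values [11, 15, 15, 2]. Replacing that slice with [96, 75, 61, 79, 75, 85] (different length) produces [2, 20, 96, 75, 61, 79, 75, 85].

[2, 20, 96, 75, 61, 79, 75, 85]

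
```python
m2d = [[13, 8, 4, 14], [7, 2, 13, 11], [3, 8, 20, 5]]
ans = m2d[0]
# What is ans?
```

m2d has 3 rows. Row 0 is [13, 8, 4, 14].

[13, 8, 4, 14]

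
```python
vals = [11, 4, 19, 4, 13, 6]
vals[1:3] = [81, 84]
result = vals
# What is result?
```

vals starts as [11, 4, 19, 4, 13, 6] (length 6). The slice vals[1:3] covers indices [1, 2] with values [4, 19]. Replacing that slice with [81, 84] (same length) produces [11, 81, 84, 4, 13, 6].

[11, 81, 84, 4, 13, 6]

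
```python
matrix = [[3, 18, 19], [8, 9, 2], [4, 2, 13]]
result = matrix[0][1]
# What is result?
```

matrix[0] = [3, 18, 19]. Taking column 1 of that row yields 18.

18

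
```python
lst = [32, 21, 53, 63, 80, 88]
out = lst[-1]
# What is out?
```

lst has length 6. Negative index -1 maps to positive index 6 + (-1) = 5. lst[5] = 88.

88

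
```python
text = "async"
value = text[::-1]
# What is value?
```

text has length 5. The slice text[::-1] selects indices [4, 3, 2, 1, 0] (4->'c', 3->'n', 2->'y', 1->'s', 0->'a'), giving 'cnysa'.

'cnysa'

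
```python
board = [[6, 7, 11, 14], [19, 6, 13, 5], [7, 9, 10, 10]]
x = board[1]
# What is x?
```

board has 3 rows. Row 1 is [19, 6, 13, 5].

[19, 6, 13, 5]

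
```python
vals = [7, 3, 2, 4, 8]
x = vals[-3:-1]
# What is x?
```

vals has length 5. The slice vals[-3:-1] selects indices [2, 3] (2->2, 3->4), giving [2, 4].

[2, 4]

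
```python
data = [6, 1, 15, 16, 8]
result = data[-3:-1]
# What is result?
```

data has length 5. The slice data[-3:-1] selects indices [2, 3] (2->15, 3->16), giving [15, 16].

[15, 16]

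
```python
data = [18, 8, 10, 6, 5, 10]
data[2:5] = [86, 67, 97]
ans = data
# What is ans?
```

data starts as [18, 8, 10, 6, 5, 10] (length 6). The slice data[2:5] covers indices [2, 3, 4] with values [10, 6, 5]. Replacing that slice with [86, 67, 97] (same length) produces [18, 8, 86, 67, 97, 10].

[18, 8, 86, 67, 97, 10]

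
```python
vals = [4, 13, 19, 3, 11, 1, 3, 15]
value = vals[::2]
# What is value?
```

vals has length 8. The slice vals[::2] selects indices [0, 2, 4, 6] (0->4, 2->19, 4->11, 6->3), giving [4, 19, 11, 3].

[4, 19, 11, 3]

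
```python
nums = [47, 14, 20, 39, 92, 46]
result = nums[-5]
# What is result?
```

nums has length 6. Negative index -5 maps to positive index 6 + (-5) = 1. nums[1] = 14.

14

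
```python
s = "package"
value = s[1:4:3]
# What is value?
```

s has length 7. The slice s[1:4:3] selects indices [1] (1->'a'), giving 'a'.

'a'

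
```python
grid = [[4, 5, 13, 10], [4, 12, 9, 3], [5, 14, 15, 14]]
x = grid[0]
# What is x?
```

grid has 3 rows. Row 0 is [4, 5, 13, 10].

[4, 5, 13, 10]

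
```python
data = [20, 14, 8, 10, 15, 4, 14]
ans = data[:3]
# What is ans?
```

data has length 7. The slice data[:3] selects indices [0, 1, 2] (0->20, 1->14, 2->8), giving [20, 14, 8].

[20, 14, 8]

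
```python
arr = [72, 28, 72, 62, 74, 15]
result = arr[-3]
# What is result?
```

arr has length 6. Negative index -3 maps to positive index 6 + (-3) = 3. arr[3] = 62.

62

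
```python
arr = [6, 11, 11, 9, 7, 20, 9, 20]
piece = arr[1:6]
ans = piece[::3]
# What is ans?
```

arr has length 8. The slice arr[1:6] selects indices [1, 2, 3, 4, 5] (1->11, 2->11, 3->9, 4->7, 5->20), giving [11, 11, 9, 7, 20]. So piece = [11, 11, 9, 7, 20]. piece has length 5. The slice piece[::3] selects indices [0, 3] (0->11, 3->7), giving [11, 7].

[11, 7]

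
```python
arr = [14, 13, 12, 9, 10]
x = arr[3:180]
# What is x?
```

arr has length 5. The slice arr[3:180] selects indices [3, 4] (3->9, 4->10), giving [9, 10].

[9, 10]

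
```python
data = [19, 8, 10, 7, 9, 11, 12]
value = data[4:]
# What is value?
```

data has length 7. The slice data[4:] selects indices [4, 5, 6] (4->9, 5->11, 6->12), giving [9, 11, 12].

[9, 11, 12]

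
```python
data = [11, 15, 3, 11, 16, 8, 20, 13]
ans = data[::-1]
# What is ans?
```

data has length 8. The slice data[::-1] selects indices [7, 6, 5, 4, 3, 2, 1, 0] (7->13, 6->20, 5->8, 4->16, 3->11, 2->3, 1->15, 0->11), giving [13, 20, 8, 16, 11, 3, 15, 11].

[13, 20, 8, 16, 11, 3, 15, 11]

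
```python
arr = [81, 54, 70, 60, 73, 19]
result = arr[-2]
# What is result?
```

arr has length 6. Negative index -2 maps to positive index 6 + (-2) = 4. arr[4] = 73.

73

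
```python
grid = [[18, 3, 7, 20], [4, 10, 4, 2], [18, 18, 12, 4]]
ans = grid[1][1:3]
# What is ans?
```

grid[1] = [4, 10, 4, 2]. grid[1] has length 4. The slice grid[1][1:3] selects indices [1, 2] (1->10, 2->4), giving [10, 4].

[10, 4]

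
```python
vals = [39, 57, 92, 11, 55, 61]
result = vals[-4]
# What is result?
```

vals has length 6. Negative index -4 maps to positive index 6 + (-4) = 2. vals[2] = 92.

92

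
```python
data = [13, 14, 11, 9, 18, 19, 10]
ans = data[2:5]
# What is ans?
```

data has length 7. The slice data[2:5] selects indices [2, 3, 4] (2->11, 3->9, 4->18), giving [11, 9, 18].

[11, 9, 18]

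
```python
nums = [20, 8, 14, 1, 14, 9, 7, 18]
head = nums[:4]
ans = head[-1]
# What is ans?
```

nums has length 8. The slice nums[:4] selects indices [0, 1, 2, 3] (0->20, 1->8, 2->14, 3->1), giving [20, 8, 14, 1]. So head = [20, 8, 14, 1]. Then head[-1] = 1.

1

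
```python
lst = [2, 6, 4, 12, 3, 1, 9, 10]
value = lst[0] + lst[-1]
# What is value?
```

lst has length 8. lst[0] = 2.
lst has length 8. Negative index -1 maps to positive index 8 + (-1) = 7. lst[7] = 10.
Sum: 2 + 10 = 12.

12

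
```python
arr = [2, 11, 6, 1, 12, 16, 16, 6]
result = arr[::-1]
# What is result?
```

arr has length 8. The slice arr[::-1] selects indices [7, 6, 5, 4, 3, 2, 1, 0] (7->6, 6->16, 5->16, 4->12, 3->1, 2->6, 1->11, 0->2), giving [6, 16, 16, 12, 1, 6, 11, 2].

[6, 16, 16, 12, 1, 6, 11, 2]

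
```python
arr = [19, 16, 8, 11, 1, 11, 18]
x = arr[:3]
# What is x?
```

arr has length 7. The slice arr[:3] selects indices [0, 1, 2] (0->19, 1->16, 2->8), giving [19, 16, 8].

[19, 16, 8]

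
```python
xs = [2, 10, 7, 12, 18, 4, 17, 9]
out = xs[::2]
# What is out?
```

xs has length 8. The slice xs[::2] selects indices [0, 2, 4, 6] (0->2, 2->7, 4->18, 6->17), giving [2, 7, 18, 17].

[2, 7, 18, 17]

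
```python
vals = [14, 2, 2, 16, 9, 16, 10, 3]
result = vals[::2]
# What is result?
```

vals has length 8. The slice vals[::2] selects indices [0, 2, 4, 6] (0->14, 2->2, 4->9, 6->10), giving [14, 2, 9, 10].

[14, 2, 9, 10]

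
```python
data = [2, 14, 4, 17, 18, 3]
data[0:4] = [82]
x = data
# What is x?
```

data starts as [2, 14, 4, 17, 18, 3] (length 6). The slice data[0:4] covers indices [0, 1, 2, 3] with values [2, 14, 4, 17]. Replacing that slice with [82] (different length) produces [82, 18, 3].

[82, 18, 3]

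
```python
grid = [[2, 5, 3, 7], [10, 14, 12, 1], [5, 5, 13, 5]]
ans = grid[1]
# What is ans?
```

grid has 3 rows. Row 1 is [10, 14, 12, 1].

[10, 14, 12, 1]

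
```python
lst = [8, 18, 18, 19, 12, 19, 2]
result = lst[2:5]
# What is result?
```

lst has length 7. The slice lst[2:5] selects indices [2, 3, 4] (2->18, 3->19, 4->12), giving [18, 19, 12].

[18, 19, 12]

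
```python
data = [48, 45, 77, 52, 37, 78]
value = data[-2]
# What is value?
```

data has length 6. Negative index -2 maps to positive index 6 + (-2) = 4. data[4] = 37.

37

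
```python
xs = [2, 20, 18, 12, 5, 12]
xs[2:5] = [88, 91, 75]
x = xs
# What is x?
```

xs starts as [2, 20, 18, 12, 5, 12] (length 6). The slice xs[2:5] covers indices [2, 3, 4] with values [18, 12, 5]. Replacing that slice with [88, 91, 75] (same length) produces [2, 20, 88, 91, 75, 12].

[2, 20, 88, 91, 75, 12]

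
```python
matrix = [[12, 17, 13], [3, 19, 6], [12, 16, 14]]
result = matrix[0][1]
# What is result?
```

matrix[0] = [12, 17, 13]. Taking column 1 of that row yields 17.

17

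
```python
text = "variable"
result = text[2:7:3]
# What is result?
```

text has length 8. The slice text[2:7:3] selects indices [2, 5] (2->'r', 5->'b'), giving 'rb'.

'rb'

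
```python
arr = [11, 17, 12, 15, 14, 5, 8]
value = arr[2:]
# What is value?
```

arr has length 7. The slice arr[2:] selects indices [2, 3, 4, 5, 6] (2->12, 3->15, 4->14, 5->5, 6->8), giving [12, 15, 14, 5, 8].

[12, 15, 14, 5, 8]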